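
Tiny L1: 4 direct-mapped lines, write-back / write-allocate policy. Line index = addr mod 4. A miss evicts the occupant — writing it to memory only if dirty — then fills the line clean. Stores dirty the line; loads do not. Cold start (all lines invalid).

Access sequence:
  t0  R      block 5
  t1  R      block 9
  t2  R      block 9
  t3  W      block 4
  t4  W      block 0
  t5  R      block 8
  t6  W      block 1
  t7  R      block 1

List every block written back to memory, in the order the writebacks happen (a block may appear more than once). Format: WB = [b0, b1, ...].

WB = [4, 0]

0: R B5 -> L1 miss  d=-]
1: R B9 -> L1 miss  d=-]
2: R B9 -> L1 hit  d=-]
3: W B4 -> L0 miss  d=D]
4: W B0 -> L0 miss wb->B4  d=D]
5: R B8 -> L0 miss wb->B0  d=-]
6: W B1 -> L1 miss  d=D]
7: R B1 -> L1 hit  d=D]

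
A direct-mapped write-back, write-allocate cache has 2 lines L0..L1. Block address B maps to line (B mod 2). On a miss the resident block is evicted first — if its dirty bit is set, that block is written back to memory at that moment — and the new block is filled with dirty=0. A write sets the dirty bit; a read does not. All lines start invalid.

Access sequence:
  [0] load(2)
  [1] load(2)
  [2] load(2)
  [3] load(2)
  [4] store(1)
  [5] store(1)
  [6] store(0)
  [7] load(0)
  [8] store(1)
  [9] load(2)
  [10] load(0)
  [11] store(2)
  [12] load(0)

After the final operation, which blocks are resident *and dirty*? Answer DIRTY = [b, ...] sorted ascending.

DIRTY = [1]

  0 | R B2 → L0 miss [-]
  1 | R B2 → L0 hit [-]
  2 | R B2 → L0 hit [-]
  3 | R B2 → L0 hit [-]
  4 | W B1 → L1 miss [D]
  5 | W B1 → L1 hit [D]
  6 | W B0 → L0 miss [D]
  7 | R B0 → L0 hit [D]
  8 | W B1 → L1 hit [D]
  9 | R B2 → L0 miss wb→B0 [-]
  10 | R B0 → L0 miss [-]
  11 | W B2 → L0 miss [D]
  12 | R B0 → L0 miss wb→B2 [-]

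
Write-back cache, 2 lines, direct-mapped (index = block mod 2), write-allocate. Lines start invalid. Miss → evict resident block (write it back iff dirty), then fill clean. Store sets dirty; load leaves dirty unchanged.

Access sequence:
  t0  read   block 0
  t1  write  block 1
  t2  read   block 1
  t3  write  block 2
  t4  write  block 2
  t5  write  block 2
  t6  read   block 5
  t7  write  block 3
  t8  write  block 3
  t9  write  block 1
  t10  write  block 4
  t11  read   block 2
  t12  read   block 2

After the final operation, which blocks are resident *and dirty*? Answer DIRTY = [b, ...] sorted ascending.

0: R B0 -> L0 miss  d=-]
1: W B1 -> L1 miss  d=D]
2: R B1 -> L1 hit  d=D]
3: W B2 -> L0 miss  d=D]
4: W B2 -> L0 hit  d=D]
5: W B2 -> L0 hit  d=D]
6: R B5 -> L1 miss wb->B1  d=-]
7: W B3 -> L1 miss  d=D]
8: W B3 -> L1 hit  d=D]
9: W B1 -> L1 miss wb->B3  d=D]
10: W B4 -> L0 miss wb->B2  d=D]
11: R B2 -> L0 miss wb->B4  d=-]
12: R B2 -> L0 hit  d=-]

DIRTY = [1]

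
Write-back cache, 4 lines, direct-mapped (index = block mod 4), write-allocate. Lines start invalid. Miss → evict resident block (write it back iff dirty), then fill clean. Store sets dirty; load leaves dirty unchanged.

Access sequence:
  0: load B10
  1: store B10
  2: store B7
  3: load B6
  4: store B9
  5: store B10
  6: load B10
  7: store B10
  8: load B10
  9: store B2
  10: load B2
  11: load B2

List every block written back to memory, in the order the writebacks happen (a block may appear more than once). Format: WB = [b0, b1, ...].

WB = [10, 10]

0: R B10 -> L2 miss  d=-]
1: W B10 -> L2 hit  d=D]
2: W B7 -> L3 miss  d=D]
3: R B6 -> L2 miss wb->B10  d=-]
4: W B9 -> L1 miss  d=D]
5: W B10 -> L2 miss  d=D]
6: R B10 -> L2 hit  d=D]
7: W B10 -> L2 hit  d=D]
8: R B10 -> L2 hit  d=D]
9: W B2 -> L2 miss wb->B10  d=D]
10: R B2 -> L2 hit  d=D]
11: R B2 -> L2 hit  d=D]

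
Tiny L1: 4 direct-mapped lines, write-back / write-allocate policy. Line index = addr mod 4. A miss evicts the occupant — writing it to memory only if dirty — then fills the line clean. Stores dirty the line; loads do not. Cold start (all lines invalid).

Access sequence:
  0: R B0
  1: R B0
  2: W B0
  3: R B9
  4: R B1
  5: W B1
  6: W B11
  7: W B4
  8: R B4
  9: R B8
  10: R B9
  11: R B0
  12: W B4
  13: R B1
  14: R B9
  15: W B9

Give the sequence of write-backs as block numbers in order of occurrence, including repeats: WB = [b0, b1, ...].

0: R B0 → L0 miss [-]
1: R B0 → L0 hit [-]
2: W B0 → L0 hit [D]
3: R B9 → L1 miss [-]
4: R B1 → L1 miss [-]
5: W B1 → L1 hit [D]
6: W B11 → L3 miss [D]
7: W B4 → L0 miss wb→B0 [D]
8: R B4 → L0 hit [D]
9: R B8 → L0 miss wb→B4 [-]
10: R B9 → L1 miss wb→B1 [-]
11: R B0 → L0 miss [-]
12: W B4 → L0 miss [D]
13: R B1 → L1 miss [-]
14: R B9 → L1 miss [-]
15: W B9 → L1 hit [D]

WB = [0, 4, 1]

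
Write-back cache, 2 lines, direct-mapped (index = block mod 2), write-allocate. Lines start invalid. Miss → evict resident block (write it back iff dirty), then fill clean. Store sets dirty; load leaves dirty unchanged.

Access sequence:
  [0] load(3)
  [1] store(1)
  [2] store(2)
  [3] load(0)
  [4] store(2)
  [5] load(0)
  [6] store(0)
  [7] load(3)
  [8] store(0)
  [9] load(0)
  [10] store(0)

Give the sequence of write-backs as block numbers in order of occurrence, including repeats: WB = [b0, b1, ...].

  0 | R B3 → L1 miss [-]
  1 | W B1 → L1 miss [D]
  2 | W B2 → L0 miss [D]
  3 | R B0 → L0 miss wb→B2 [-]
  4 | W B2 → L0 miss [D]
  5 | R B0 → L0 miss wb→B2 [-]
  6 | W B0 → L0 hit [D]
  7 | R B3 → L1 miss wb→B1 [-]
  8 | W B0 → L0 hit [D]
  9 | R B0 → L0 hit [D]
  10 | W B0 → L0 hit [D]

WB = [2, 2, 1]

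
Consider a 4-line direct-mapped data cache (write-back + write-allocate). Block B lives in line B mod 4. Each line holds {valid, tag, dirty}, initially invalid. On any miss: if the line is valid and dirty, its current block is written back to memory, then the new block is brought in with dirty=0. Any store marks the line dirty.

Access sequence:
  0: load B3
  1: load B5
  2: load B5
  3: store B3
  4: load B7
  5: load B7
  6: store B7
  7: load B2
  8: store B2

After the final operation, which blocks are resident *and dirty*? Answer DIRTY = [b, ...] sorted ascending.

DIRTY = [2, 7]

0: R B3 → L3 miss [-]
1: R B5 → L1 miss [-]
2: R B5 → L1 hit [-]
3: W B3 → L3 hit [D]
4: R B7 → L3 miss wb→B3 [-]
5: R B7 → L3 hit [-]
6: W B7 → L3 hit [D]
7: R B2 → L2 miss [-]
8: W B2 → L2 hit [D]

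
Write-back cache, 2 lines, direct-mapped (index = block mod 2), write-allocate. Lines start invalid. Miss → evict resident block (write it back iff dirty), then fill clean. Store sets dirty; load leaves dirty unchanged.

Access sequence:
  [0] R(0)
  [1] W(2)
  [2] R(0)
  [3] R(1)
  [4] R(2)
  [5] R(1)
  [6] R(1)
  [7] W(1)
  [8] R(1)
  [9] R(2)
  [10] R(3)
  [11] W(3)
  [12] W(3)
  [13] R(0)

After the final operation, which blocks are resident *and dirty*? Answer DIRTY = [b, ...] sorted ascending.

DIRTY = [3]

0: R B0 -> L0 miss  d=-]
1: W B2 -> L0 miss  d=D]
2: R B0 -> L0 miss wb->B2  d=-]
3: R B1 -> L1 miss  d=-]
4: R B2 -> L0 miss  d=-]
5: R B1 -> L1 hit  d=-]
6: R B1 -> L1 hit  d=-]
7: W B1 -> L1 hit  d=D]
8: R B1 -> L1 hit  d=D]
9: R B2 -> L0 hit  d=-]
10: R B3 -> L1 miss wb->B1  d=-]
11: W B3 -> L1 hit  d=D]
12: W B3 -> L1 hit  d=D]
13: R B0 -> L0 miss  d=-]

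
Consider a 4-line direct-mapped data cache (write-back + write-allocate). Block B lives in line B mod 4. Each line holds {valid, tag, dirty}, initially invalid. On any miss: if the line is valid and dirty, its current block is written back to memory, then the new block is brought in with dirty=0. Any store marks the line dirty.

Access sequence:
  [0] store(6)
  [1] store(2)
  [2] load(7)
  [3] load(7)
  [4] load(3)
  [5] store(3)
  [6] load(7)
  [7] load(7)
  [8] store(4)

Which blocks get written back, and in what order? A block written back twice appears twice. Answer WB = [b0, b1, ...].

WB = [6, 3]

  0 | W B6 → L2 miss [D]
  1 | W B2 → L2 miss wb→B6 [D]
  2 | R B7 → L3 miss [-]
  3 | R B7 → L3 hit [-]
  4 | R B3 → L3 miss [-]
  5 | W B3 → L3 hit [D]
  6 | R B7 → L3 miss wb→B3 [-]
  7 | R B7 → L3 hit [-]
  8 | W B4 → L0 miss [D]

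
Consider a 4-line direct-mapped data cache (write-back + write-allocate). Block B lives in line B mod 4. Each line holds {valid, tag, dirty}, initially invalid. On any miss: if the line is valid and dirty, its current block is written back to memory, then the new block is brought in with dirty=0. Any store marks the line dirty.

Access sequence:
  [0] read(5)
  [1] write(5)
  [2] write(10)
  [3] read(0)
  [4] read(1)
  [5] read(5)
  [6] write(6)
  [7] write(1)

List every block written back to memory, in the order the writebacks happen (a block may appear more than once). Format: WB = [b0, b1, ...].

WB = [5, 10]

0: R B5 → L1 miss [-]
1: W B5 → L1 hit [D]
2: W B10 → L2 miss [D]
3: R B0 → L0 miss [-]
4: R B1 → L1 miss wb→B5 [-]
5: R B5 → L1 miss [-]
6: W B6 → L2 miss wb→B10 [D]
7: W B1 → L1 miss [D]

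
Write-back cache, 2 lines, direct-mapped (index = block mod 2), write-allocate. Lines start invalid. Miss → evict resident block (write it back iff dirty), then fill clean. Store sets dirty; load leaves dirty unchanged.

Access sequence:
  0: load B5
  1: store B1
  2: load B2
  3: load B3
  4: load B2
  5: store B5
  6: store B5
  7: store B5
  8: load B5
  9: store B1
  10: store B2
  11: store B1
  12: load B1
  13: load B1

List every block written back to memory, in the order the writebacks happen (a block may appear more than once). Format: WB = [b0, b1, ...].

0: R B5 -> L1 miss  d=-]
1: W B1 -> L1 miss  d=D]
2: R B2 -> L0 miss  d=-]
3: R B3 -> L1 miss wb->B1  d=-]
4: R B2 -> L0 hit  d=-]
5: W B5 -> L1 miss  d=D]
6: W B5 -> L1 hit  d=D]
7: W B5 -> L1 hit  d=D]
8: R B5 -> L1 hit  d=D]
9: W B1 -> L1 miss wb->B5  d=D]
10: W B2 -> L0 hit  d=D]
11: W B1 -> L1 hit  d=D]
12: R B1 -> L1 hit  d=D]
13: R B1 -> L1 hit  d=D]

WB = [1, 5]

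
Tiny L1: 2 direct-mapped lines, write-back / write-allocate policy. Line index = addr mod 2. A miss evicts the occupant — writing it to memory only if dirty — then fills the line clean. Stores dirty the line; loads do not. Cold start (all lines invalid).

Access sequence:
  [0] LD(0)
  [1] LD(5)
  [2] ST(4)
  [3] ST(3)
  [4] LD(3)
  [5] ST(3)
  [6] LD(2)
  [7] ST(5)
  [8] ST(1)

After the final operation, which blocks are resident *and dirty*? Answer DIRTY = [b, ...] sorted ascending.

DIRTY = [1]

0: R B0 -> L0 miss  d=-]
1: R B5 -> L1 miss  d=-]
2: W B4 -> L0 miss  d=D]
3: W B3 -> L1 miss  d=D]
4: R B3 -> L1 hit  d=D]
5: W B3 -> L1 hit  d=D]
6: R B2 -> L0 miss wb->B4  d=-]
7: W B5 -> L1 miss wb->B3  d=D]
8: W B1 -> L1 miss wb->B5  d=D]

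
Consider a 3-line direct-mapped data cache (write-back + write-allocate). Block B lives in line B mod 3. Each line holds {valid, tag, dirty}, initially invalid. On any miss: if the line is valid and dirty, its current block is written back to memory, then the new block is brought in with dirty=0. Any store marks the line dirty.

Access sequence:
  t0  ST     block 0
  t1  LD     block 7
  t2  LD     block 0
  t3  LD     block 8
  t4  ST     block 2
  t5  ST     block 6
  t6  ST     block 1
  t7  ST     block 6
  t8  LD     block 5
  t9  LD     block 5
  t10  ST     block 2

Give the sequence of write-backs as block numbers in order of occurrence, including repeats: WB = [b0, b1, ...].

WB = [0, 2]

0: W B0 -> L0 miss  d=D]
1: R B7 -> L1 miss  d=-]
2: R B0 -> L0 hit  d=D]
3: R B8 -> L2 miss  d=-]
4: W B2 -> L2 miss  d=D]
5: W B6 -> L0 miss wb->B0  d=D]
6: W B1 -> L1 miss  d=D]
7: W B6 -> L0 hit  d=D]
8: R B5 -> L2 miss wb->B2  d=-]
9: R B5 -> L2 hit  d=-]
10: W B2 -> L2 miss  d=D]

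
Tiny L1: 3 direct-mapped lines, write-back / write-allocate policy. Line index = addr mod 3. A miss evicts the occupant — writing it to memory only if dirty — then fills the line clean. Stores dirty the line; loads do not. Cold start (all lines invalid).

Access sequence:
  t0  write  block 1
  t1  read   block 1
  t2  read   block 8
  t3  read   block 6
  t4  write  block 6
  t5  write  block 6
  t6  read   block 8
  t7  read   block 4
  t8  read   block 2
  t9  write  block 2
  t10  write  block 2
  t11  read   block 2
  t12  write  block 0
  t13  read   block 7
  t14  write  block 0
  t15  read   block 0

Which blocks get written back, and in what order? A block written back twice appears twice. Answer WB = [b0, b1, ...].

0: W B1 -> L1 miss  d=D]
1: R B1 -> L1 hit  d=D]
2: R B8 -> L2 miss  d=-]
3: R B6 -> L0 miss  d=-]
4: W B6 -> L0 hit  d=D]
5: W B6 -> L0 hit  d=D]
6: R B8 -> L2 hit  d=-]
7: R B4 -> L1 miss wb->B1  d=-]
8: R B2 -> L2 miss  d=-]
9: W B2 -> L2 hit  d=D]
10: W B2 -> L2 hit  d=D]
11: R B2 -> L2 hit  d=D]
12: W B0 -> L0 miss wb->B6  d=D]
13: R B7 -> L1 miss  d=-]
14: W B0 -> L0 hit  d=D]
15: R B0 -> L0 hit  d=D]

WB = [1, 6]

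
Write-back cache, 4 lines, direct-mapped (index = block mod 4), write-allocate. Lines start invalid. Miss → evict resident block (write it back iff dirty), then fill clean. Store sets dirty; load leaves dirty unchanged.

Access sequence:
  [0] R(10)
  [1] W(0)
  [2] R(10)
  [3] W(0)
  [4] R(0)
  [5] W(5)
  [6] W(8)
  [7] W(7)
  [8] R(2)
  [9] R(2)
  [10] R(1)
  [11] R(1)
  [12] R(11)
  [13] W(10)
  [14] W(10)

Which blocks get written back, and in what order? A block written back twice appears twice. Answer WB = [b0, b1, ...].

WB = [0, 5, 7]

0: R B10 → L2 miss [-]
1: W B0 → L0 miss [D]
2: R B10 → L2 hit [-]
3: W B0 → L0 hit [D]
4: R B0 → L0 hit [D]
5: W B5 → L1 miss [D]
6: W B8 → L0 miss wb→B0 [D]
7: W B7 → L3 miss [D]
8: R B2 → L2 miss [-]
9: R B2 → L2 hit [-]
10: R B1 → L1 miss wb→B5 [-]
11: R B1 → L1 hit [-]
12: R B11 → L3 miss wb→B7 [-]
13: W B10 → L2 miss [D]
14: W B10 → L2 hit [D]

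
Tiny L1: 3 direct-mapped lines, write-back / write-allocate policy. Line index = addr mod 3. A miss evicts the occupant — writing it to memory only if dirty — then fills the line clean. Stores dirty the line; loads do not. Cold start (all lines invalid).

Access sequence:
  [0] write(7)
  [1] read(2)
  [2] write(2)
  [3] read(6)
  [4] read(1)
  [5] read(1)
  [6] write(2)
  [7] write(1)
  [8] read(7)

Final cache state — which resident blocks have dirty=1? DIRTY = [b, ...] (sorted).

DIRTY = [2]

  0 | W B7 → L1 miss [D]
  1 | R B2 → L2 miss [-]
  2 | W B2 → L2 hit [D]
  3 | R B6 → L0 miss [-]
  4 | R B1 → L1 miss wb→B7 [-]
  5 | R B1 → L1 hit [-]
  6 | W B2 → L2 hit [D]
  7 | W B1 → L1 hit [D]
  8 | R B7 → L1 miss wb→B1 [-]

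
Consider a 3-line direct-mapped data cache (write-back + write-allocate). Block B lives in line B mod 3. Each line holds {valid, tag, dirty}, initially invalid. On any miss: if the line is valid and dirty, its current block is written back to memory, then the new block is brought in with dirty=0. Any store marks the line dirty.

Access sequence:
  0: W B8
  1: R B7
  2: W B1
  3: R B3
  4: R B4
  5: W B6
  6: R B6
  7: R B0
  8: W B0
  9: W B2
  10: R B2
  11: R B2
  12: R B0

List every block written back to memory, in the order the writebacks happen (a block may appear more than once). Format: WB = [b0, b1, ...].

0: W B8 -> L2 miss  d=D]
1: R B7 -> L1 miss  d=-]
2: W B1 -> L1 miss  d=D]
3: R B3 -> L0 miss  d=-]
4: R B4 -> L1 miss wb->B1  d=-]
5: W B6 -> L0 miss  d=D]
6: R B6 -> L0 hit  d=D]
7: R B0 -> L0 miss wb->B6  d=-]
8: W B0 -> L0 hit  d=D]
9: W B2 -> L2 miss wb->B8  d=D]
10: R B2 -> L2 hit  d=D]
11: R B2 -> L2 hit  d=D]
12: R B0 -> L0 hit  d=D]

WB = [1, 6, 8]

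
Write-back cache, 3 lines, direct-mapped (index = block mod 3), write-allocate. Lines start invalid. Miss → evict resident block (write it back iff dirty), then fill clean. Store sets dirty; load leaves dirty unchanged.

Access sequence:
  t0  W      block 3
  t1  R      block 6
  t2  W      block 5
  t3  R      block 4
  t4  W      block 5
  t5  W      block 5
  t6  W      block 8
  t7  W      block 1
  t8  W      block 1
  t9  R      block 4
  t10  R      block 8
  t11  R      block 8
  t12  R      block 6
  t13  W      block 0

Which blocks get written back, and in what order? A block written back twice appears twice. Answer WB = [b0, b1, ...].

WB = [3, 5, 1]

  0 | W B3 → L0 miss [D]
  1 | R B6 → L0 miss wb→B3 [-]
  2 | W B5 → L2 miss [D]
  3 | R B4 → L1 miss [-]
  4 | W B5 → L2 hit [D]
  5 | W B5 → L2 hit [D]
  6 | W B8 → L2 miss wb→B5 [D]
  7 | W B1 → L1 miss [D]
  8 | W B1 → L1 hit [D]
  9 | R B4 → L1 miss wb→B1 [-]
  10 | R B8 → L2 hit [D]
  11 | R B8 → L2 hit [D]
  12 | R B6 → L0 hit [-]
  13 | W B0 → L0 miss [D]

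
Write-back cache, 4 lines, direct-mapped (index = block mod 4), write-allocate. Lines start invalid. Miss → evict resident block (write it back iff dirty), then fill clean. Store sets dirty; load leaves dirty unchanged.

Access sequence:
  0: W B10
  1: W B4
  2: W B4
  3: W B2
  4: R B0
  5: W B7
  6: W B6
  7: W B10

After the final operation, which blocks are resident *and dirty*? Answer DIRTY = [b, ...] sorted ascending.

0: W B10 → L2 miss [D]
1: W B4 → L0 miss [D]
2: W B4 → L0 hit [D]
3: W B2 → L2 miss wb→B10 [D]
4: R B0 → L0 miss wb→B4 [-]
5: W B7 → L3 miss [D]
6: W B6 → L2 miss wb→B2 [D]
7: W B10 → L2 miss wb→B6 [D]

DIRTY = [7, 10]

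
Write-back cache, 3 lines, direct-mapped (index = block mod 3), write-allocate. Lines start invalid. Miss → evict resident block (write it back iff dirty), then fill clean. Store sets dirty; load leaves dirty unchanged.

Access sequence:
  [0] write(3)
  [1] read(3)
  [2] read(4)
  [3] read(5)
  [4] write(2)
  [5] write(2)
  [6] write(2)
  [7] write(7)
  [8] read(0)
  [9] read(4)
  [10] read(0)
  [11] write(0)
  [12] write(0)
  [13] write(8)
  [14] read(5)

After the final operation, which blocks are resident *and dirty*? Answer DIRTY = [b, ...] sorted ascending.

DIRTY = [0]

0: W B3 -> L0 miss  d=D]
1: R B3 -> L0 hit  d=D]
2: R B4 -> L1 miss  d=-]
3: R B5 -> L2 miss  d=-]
4: W B2 -> L2 miss  d=D]
5: W B2 -> L2 hit  d=D]
6: W B2 -> L2 hit  d=D]
7: W B7 -> L1 miss  d=D]
8: R B0 -> L0 miss wb->B3  d=-]
9: R B4 -> L1 miss wb->B7  d=-]
10: R B0 -> L0 hit  d=-]
11: W B0 -> L0 hit  d=D]
12: W B0 -> L0 hit  d=D]
13: W B8 -> L2 miss wb->B2  d=D]
14: R B5 -> L2 miss wb->B8  d=-]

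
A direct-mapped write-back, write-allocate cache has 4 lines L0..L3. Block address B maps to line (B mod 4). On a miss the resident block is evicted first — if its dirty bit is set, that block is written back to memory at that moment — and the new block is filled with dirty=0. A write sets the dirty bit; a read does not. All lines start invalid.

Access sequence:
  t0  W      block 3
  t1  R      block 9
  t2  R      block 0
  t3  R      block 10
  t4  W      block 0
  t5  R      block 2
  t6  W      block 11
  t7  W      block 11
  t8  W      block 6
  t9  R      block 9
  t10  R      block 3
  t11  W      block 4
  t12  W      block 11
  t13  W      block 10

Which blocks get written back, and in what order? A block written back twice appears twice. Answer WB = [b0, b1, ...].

WB = [3, 11, 0, 6]

0: W B3 -> L3 miss  d=D]
1: R B9 -> L1 miss  d=-]
2: R B0 -> L0 miss  d=-]
3: R B10 -> L2 miss  d=-]
4: W B0 -> L0 hit  d=D]
5: R B2 -> L2 miss  d=-]
6: W B11 -> L3 miss wb->B3  d=D]
7: W B11 -> L3 hit  d=D]
8: W B6 -> L2 miss  d=D]
9: R B9 -> L1 hit  d=-]
10: R B3 -> L3 miss wb->B11  d=-]
11: W B4 -> L0 miss wb->B0  d=D]
12: W B11 -> L3 miss  d=D]
13: W B10 -> L2 miss wb->B6  d=D]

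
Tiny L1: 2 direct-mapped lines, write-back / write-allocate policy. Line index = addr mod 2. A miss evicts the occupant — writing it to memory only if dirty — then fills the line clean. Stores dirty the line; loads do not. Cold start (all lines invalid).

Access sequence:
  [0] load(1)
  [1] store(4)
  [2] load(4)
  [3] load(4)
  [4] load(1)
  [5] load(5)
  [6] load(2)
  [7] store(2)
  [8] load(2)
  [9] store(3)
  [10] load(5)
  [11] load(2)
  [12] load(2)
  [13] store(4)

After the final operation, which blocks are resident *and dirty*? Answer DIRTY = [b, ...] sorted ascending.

DIRTY = [4]

  0 | R B1 → L1 miss [-]
  1 | W B4 → L0 miss [D]
  2 | R B4 → L0 hit [D]
  3 | R B4 → L0 hit [D]
  4 | R B1 → L1 hit [-]
  5 | R B5 → L1 miss [-]
  6 | R B2 → L0 miss wb→B4 [-]
  7 | W B2 → L0 hit [D]
  8 | R B2 → L0 hit [D]
  9 | W B3 → L1 miss [D]
  10 | R B5 → L1 miss wb→B3 [-]
  11 | R B2 → L0 hit [D]
  12 | R B2 → L0 hit [D]
  13 | W B4 → L0 miss wb→B2 [D]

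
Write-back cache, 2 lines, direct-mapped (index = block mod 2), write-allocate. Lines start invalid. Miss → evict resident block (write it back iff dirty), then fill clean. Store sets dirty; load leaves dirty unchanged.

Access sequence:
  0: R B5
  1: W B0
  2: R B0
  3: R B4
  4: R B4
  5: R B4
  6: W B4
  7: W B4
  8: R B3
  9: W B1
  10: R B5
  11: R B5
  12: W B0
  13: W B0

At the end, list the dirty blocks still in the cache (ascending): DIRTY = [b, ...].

0: R B5 -> L1 miss  d=-]
1: W B0 -> L0 miss  d=D]
2: R B0 -> L0 hit  d=D]
3: R B4 -> L0 miss wb->B0  d=-]
4: R B4 -> L0 hit  d=-]
5: R B4 -> L0 hit  d=-]
6: W B4 -> L0 hit  d=D]
7: W B4 -> L0 hit  d=D]
8: R B3 -> L1 miss  d=-]
9: W B1 -> L1 miss  d=D]
10: R B5 -> L1 miss wb->B1  d=-]
11: R B5 -> L1 hit  d=-]
12: W B0 -> L0 miss wb->B4  d=D]
13: W B0 -> L0 hit  d=D]

DIRTY = [0]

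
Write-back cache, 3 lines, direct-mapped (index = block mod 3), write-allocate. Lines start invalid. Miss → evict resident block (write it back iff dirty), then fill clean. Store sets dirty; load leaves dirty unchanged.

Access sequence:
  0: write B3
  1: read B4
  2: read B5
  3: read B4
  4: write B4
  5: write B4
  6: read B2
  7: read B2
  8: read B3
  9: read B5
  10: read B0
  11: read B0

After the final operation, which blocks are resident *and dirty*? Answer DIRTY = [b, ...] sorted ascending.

0: W B3 -> L0 miss  d=D]
1: R B4 -> L1 miss  d=-]
2: R B5 -> L2 miss  d=-]
3: R B4 -> L1 hit  d=-]
4: W B4 -> L1 hit  d=D]
5: W B4 -> L1 hit  d=D]
6: R B2 -> L2 miss  d=-]
7: R B2 -> L2 hit  d=-]
8: R B3 -> L0 hit  d=D]
9: R B5 -> L2 miss  d=-]
10: R B0 -> L0 miss wb->B3  d=-]
11: R B0 -> L0 hit  d=-]

DIRTY = [4]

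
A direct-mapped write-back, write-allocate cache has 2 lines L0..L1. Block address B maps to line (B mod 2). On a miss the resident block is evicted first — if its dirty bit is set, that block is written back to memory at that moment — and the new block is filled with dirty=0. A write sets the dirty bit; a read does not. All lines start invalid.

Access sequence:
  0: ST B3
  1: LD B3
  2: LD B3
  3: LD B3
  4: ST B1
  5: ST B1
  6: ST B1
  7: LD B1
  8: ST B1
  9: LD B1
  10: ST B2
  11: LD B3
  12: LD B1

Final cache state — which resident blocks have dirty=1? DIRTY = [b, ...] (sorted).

DIRTY = [2]

0: W B3 → L1 miss [D]
1: R B3 → L1 hit [D]
2: R B3 → L1 hit [D]
3: R B3 → L1 hit [D]
4: W B1 → L1 miss wb→B3 [D]
5: W B1 → L1 hit [D]
6: W B1 → L1 hit [D]
7: R B1 → L1 hit [D]
8: W B1 → L1 hit [D]
9: R B1 → L1 hit [D]
10: W B2 → L0 miss [D]
11: R B3 → L1 miss wb→B1 [-]
12: R B1 → L1 miss [-]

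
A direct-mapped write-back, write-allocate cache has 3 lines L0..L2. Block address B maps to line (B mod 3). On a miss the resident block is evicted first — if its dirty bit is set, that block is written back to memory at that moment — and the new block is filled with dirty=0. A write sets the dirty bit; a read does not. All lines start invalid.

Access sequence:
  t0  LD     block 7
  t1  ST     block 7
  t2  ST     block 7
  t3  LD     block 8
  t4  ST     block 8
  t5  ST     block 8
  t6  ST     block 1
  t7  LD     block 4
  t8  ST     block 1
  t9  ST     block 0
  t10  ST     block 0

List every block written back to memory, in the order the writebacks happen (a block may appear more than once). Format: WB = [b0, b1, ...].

WB = [7, 1]

0: R B7 → L1 miss [-]
1: W B7 → L1 hit [D]
2: W B7 → L1 hit [D]
3: R B8 → L2 miss [-]
4: W B8 → L2 hit [D]
5: W B8 → L2 hit [D]
6: W B1 → L1 miss wb→B7 [D]
7: R B4 → L1 miss wb→B1 [-]
8: W B1 → L1 miss [D]
9: W B0 → L0 miss [D]
10: W B0 → L0 hit [D]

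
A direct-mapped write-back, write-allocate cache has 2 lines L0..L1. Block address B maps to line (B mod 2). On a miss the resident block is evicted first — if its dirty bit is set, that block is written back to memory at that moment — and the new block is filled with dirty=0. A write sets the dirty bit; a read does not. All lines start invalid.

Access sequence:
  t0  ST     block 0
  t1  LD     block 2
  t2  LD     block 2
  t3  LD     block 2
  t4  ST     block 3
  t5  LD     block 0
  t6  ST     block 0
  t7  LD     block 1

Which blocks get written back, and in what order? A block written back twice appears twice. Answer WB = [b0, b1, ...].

  0 | W B0 → L0 miss [D]
  1 | R B2 → L0 miss wb→B0 [-]
  2 | R B2 → L0 hit [-]
  3 | R B2 → L0 hit [-]
  4 | W B3 → L1 miss [D]
  5 | R B0 → L0 miss [-]
  6 | W B0 → L0 hit [D]
  7 | R B1 → L1 miss wb→B3 [-]

WB = [0, 3]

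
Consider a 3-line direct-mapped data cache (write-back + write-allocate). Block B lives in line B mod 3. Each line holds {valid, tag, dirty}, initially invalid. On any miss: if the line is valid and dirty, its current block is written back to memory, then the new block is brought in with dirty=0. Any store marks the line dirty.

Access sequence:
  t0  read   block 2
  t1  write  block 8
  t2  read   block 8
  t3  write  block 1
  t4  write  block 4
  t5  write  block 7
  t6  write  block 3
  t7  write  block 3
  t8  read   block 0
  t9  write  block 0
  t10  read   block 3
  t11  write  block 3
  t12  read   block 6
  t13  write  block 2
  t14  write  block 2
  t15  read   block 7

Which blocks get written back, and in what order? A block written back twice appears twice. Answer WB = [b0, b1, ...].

WB = [1, 4, 3, 0, 3, 8]

  0 | R B2 → L2 miss [-]
  1 | W B8 → L2 miss [D]
  2 | R B8 → L2 hit [D]
  3 | W B1 → L1 miss [D]
  4 | W B4 → L1 miss wb→B1 [D]
  5 | W B7 → L1 miss wb→B4 [D]
  6 | W B3 → L0 miss [D]
  7 | W B3 → L0 hit [D]
  8 | R B0 → L0 miss wb→B3 [-]
  9 | W B0 → L0 hit [D]
  10 | R B3 → L0 miss wb→B0 [-]
  11 | W B3 → L0 hit [D]
  12 | R B6 → L0 miss wb→B3 [-]
  13 | W B2 → L2 miss wb→B8 [D]
  14 | W B2 → L2 hit [D]
  15 | R B7 → L1 hit [D]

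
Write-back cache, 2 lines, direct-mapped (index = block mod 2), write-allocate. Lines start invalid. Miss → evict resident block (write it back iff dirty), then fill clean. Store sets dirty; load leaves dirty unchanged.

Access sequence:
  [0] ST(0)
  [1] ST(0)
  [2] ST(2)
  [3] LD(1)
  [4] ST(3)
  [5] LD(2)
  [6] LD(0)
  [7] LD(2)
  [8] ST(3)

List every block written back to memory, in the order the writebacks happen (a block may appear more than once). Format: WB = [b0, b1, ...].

WB = [0, 2]

0: W B0 -> L0 miss  d=D]
1: W B0 -> L0 hit  d=D]
2: W B2 -> L0 miss wb->B0  d=D]
3: R B1 -> L1 miss  d=-]
4: W B3 -> L1 miss  d=D]
5: R B2 -> L0 hit  d=D]
6: R B0 -> L0 miss wb->B2  d=-]
7: R B2 -> L0 miss  d=-]
8: W B3 -> L1 hit  d=D]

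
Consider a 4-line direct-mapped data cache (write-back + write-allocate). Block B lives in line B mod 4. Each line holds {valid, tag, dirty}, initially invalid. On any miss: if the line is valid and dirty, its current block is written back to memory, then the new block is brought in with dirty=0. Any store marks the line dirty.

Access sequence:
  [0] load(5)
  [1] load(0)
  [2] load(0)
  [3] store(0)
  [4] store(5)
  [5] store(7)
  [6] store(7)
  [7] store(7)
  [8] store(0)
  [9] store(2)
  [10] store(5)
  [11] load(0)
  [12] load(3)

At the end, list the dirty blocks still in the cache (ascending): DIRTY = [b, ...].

DIRTY = [0, 2, 5]

0: R B5 -> L1 miss  d=-]
1: R B0 -> L0 miss  d=-]
2: R B0 -> L0 hit  d=-]
3: W B0 -> L0 hit  d=D]
4: W B5 -> L1 hit  d=D]
5: W B7 -> L3 miss  d=D]
6: W B7 -> L3 hit  d=D]
7: W B7 -> L3 hit  d=D]
8: W B0 -> L0 hit  d=D]
9: W B2 -> L2 miss  d=D]
10: W B5 -> L1 hit  d=D]
11: R B0 -> L0 hit  d=D]
12: R B3 -> L3 miss wb->B7  d=-]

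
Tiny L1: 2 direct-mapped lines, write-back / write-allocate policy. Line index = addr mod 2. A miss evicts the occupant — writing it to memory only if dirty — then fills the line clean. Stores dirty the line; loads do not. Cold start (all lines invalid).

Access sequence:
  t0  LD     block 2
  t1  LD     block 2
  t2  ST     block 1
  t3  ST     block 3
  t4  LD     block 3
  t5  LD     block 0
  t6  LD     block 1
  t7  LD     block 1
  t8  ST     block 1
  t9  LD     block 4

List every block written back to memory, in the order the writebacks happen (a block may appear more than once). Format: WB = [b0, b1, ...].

0: R B2 → L0 miss [-]
1: R B2 → L0 hit [-]
2: W B1 → L1 miss [D]
3: W B3 → L1 miss wb→B1 [D]
4: R B3 → L1 hit [D]
5: R B0 → L0 miss [-]
6: R B1 → L1 miss wb→B3 [-]
7: R B1 → L1 hit [-]
8: W B1 → L1 hit [D]
9: R B4 → L0 miss [-]

WB = [1, 3]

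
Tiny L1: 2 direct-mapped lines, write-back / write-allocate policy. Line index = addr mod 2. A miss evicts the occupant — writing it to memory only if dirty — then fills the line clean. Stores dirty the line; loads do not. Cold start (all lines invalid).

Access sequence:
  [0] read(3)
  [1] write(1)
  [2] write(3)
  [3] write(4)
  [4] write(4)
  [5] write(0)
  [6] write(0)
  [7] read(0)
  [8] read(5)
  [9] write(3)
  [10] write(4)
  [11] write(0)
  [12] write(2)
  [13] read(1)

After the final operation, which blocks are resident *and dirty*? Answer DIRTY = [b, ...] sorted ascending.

0: R B3 → L1 miss [-]
1: W B1 → L1 miss [D]
2: W B3 → L1 miss wb→B1 [D]
3: W B4 → L0 miss [D]
4: W B4 → L0 hit [D]
5: W B0 → L0 miss wb→B4 [D]
6: W B0 → L0 hit [D]
7: R B0 → L0 hit [D]
8: R B5 → L1 miss wb→B3 [-]
9: W B3 → L1 miss [D]
10: W B4 → L0 miss wb→B0 [D]
11: W B0 → L0 miss wb→B4 [D]
12: W B2 → L0 miss wb→B0 [D]
13: R B1 → L1 miss wb→B3 [-]

DIRTY = [2]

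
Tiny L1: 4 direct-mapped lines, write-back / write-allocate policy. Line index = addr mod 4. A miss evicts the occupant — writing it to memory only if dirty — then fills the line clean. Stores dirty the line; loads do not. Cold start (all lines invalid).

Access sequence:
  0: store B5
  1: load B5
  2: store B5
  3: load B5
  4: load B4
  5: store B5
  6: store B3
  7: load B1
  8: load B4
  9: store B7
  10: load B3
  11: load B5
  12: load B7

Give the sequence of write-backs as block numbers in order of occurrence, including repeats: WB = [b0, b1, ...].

0: W B5 -> L1 miss  d=D]
1: R B5 -> L1 hit  d=D]
2: W B5 -> L1 hit  d=D]
3: R B5 -> L1 hit  d=D]
4: R B4 -> L0 miss  d=-]
5: W B5 -> L1 hit  d=D]
6: W B3 -> L3 miss  d=D]
7: R B1 -> L1 miss wb->B5  d=-]
8: R B4 -> L0 hit  d=-]
9: W B7 -> L3 miss wb->B3  d=D]
10: R B3 -> L3 miss wb->B7  d=-]
11: R B5 -> L1 miss  d=-]
12: R B7 -> L3 miss  d=-]

WB = [5, 3, 7]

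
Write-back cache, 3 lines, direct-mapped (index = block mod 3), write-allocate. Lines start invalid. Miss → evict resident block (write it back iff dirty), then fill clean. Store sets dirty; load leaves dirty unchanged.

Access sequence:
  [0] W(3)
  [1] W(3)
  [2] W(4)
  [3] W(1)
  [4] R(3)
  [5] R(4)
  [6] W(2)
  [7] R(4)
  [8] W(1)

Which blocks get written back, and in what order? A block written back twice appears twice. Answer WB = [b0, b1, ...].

WB = [4, 1]

  0 | W B3 → L0 miss [D]
  1 | W B3 → L0 hit [D]
  2 | W B4 → L1 miss [D]
  3 | W B1 → L1 miss wb→B4 [D]
  4 | R B3 → L0 hit [D]
  5 | R B4 → L1 miss wb→B1 [-]
  6 | W B2 → L2 miss [D]
  7 | R B4 → L1 hit [-]
  8 | W B1 → L1 miss [D]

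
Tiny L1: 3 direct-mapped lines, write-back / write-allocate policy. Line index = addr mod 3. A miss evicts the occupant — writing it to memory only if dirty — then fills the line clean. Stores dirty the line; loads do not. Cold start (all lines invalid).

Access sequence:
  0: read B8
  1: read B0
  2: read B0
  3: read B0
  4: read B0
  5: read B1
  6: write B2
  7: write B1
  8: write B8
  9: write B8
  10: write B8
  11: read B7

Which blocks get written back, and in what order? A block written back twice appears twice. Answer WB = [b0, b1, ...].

WB = [2, 1]

0: R B8 → L2 miss [-]
1: R B0 → L0 miss [-]
2: R B0 → L0 hit [-]
3: R B0 → L0 hit [-]
4: R B0 → L0 hit [-]
5: R B1 → L1 miss [-]
6: W B2 → L2 miss [D]
7: W B1 → L1 hit [D]
8: W B8 → L2 miss wb→B2 [D]
9: W B8 → L2 hit [D]
10: W B8 → L2 hit [D]
11: R B7 → L1 miss wb→B1 [-]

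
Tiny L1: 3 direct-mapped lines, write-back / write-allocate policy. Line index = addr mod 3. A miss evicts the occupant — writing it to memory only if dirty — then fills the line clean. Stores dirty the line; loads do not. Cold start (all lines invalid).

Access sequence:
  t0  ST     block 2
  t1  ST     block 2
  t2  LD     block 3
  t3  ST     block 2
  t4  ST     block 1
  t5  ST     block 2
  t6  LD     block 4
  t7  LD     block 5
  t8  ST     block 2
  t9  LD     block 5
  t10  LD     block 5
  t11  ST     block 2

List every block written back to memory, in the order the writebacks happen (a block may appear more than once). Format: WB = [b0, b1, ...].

WB = [1, 2, 2]

0: W B2 → L2 miss [D]
1: W B2 → L2 hit [D]
2: R B3 → L0 miss [-]
3: W B2 → L2 hit [D]
4: W B1 → L1 miss [D]
5: W B2 → L2 hit [D]
6: R B4 → L1 miss wb→B1 [-]
7: R B5 → L2 miss wb→B2 [-]
8: W B2 → L2 miss [D]
9: R B5 → L2 miss wb→B2 [-]
10: R B5 → L2 hit [-]
11: W B2 → L2 miss [D]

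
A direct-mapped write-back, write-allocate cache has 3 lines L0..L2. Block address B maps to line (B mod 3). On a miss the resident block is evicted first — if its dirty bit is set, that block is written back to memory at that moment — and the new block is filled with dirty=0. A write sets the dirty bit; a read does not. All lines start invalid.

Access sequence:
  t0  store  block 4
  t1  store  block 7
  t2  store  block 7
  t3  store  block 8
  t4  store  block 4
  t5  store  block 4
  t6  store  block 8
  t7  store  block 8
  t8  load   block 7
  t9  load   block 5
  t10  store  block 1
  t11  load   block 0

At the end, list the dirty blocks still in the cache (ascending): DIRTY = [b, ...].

0: W B4 → L1 miss [D]
1: W B7 → L1 miss wb→B4 [D]
2: W B7 → L1 hit [D]
3: W B8 → L2 miss [D]
4: W B4 → L1 miss wb→B7 [D]
5: W B4 → L1 hit [D]
6: W B8 → L2 hit [D]
7: W B8 → L2 hit [D]
8: R B7 → L1 miss wb→B4 [-]
9: R B5 → L2 miss wb→B8 [-]
10: W B1 → L1 miss [D]
11: R B0 → L0 miss [-]

DIRTY = [1]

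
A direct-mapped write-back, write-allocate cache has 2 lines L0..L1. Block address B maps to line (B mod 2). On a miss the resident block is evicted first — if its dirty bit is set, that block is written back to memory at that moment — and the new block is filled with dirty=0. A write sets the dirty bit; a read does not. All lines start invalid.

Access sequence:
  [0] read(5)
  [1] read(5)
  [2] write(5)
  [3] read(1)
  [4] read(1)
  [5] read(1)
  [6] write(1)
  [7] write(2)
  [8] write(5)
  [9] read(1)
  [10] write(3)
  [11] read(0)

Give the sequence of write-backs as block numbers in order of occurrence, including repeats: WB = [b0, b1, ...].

WB = [5, 1, 5, 2]

0: R B5 → L1 miss [-]
1: R B5 → L1 hit [-]
2: W B5 → L1 hit [D]
3: R B1 → L1 miss wb→B5 [-]
4: R B1 → L1 hit [-]
5: R B1 → L1 hit [-]
6: W B1 → L1 hit [D]
7: W B2 → L0 miss [D]
8: W B5 → L1 miss wb→B1 [D]
9: R B1 → L1 miss wb→B5 [-]
10: W B3 → L1 miss [D]
11: R B0 → L0 miss wb→B2 [-]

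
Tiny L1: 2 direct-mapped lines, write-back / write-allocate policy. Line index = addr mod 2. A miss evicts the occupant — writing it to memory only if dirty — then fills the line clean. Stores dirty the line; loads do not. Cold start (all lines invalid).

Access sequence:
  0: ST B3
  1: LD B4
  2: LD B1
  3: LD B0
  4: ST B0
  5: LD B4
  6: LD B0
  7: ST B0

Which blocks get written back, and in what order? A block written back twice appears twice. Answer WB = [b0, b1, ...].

WB = [3, 0]

  0 | W B3 → L1 miss [D]
  1 | R B4 → L0 miss [-]
  2 | R B1 → L1 miss wb→B3 [-]
  3 | R B0 → L0 miss [-]
  4 | W B0 → L0 hit [D]
  5 | R B4 → L0 miss wb→B0 [-]
  6 | R B0 → L0 miss [-]
  7 | W B0 → L0 hit [D]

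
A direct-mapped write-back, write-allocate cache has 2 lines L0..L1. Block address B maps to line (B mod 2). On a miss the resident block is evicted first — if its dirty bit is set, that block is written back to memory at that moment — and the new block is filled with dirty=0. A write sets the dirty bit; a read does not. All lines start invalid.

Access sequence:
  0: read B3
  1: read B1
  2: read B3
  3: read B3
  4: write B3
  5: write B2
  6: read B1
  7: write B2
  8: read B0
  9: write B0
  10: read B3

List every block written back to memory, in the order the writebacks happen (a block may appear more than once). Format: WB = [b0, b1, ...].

0: R B3 -> L1 miss  d=-]
1: R B1 -> L1 miss  d=-]
2: R B3 -> L1 miss  d=-]
3: R B3 -> L1 hit  d=-]
4: W B3 -> L1 hit  d=D]
5: W B2 -> L0 miss  d=D]
6: R B1 -> L1 miss wb->B3  d=-]
7: W B2 -> L0 hit  d=D]
8: R B0 -> L0 miss wb->B2  d=-]
9: W B0 -> L0 hit  d=D]
10: R B3 -> L1 miss  d=-]

WB = [3, 2]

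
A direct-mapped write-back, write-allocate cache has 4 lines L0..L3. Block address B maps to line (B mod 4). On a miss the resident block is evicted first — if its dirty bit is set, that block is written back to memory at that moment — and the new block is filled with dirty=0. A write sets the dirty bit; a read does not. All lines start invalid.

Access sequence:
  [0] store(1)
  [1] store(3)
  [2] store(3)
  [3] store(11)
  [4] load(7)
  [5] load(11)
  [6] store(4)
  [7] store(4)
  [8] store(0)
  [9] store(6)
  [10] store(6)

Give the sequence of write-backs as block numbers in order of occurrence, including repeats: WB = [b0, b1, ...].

0: W B1 -> L1 miss  d=D]
1: W B3 -> L3 miss  d=D]
2: W B3 -> L3 hit  d=D]
3: W B11 -> L3 miss wb->B3  d=D]
4: R B7 -> L3 miss wb->B11  d=-]
5: R B11 -> L3 miss  d=-]
6: W B4 -> L0 miss  d=D]
7: W B4 -> L0 hit  d=D]
8: W B0 -> L0 miss wb->B4  d=D]
9: W B6 -> L2 miss  d=D]
10: W B6 -> L2 hit  d=D]

WB = [3, 11, 4]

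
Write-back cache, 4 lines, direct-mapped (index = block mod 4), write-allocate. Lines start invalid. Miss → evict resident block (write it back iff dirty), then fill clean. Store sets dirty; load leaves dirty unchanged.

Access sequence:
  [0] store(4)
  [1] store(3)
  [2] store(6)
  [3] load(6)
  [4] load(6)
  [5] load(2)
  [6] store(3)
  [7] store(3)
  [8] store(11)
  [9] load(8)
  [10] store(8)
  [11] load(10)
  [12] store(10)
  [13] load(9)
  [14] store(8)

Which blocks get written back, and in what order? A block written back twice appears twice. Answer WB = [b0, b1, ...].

WB = [6, 3, 4]

0: W B4 → L0 miss [D]
1: W B3 → L3 miss [D]
2: W B6 → L2 miss [D]
3: R B6 → L2 hit [D]
4: R B6 → L2 hit [D]
5: R B2 → L2 miss wb→B6 [-]
6: W B3 → L3 hit [D]
7: W B3 → L3 hit [D]
8: W B11 → L3 miss wb→B3 [D]
9: R B8 → L0 miss wb→B4 [-]
10: W B8 → L0 hit [D]
11: R B10 → L2 miss [-]
12: W B10 → L2 hit [D]
13: R B9 → L1 miss [-]
14: W B8 → L0 hit [D]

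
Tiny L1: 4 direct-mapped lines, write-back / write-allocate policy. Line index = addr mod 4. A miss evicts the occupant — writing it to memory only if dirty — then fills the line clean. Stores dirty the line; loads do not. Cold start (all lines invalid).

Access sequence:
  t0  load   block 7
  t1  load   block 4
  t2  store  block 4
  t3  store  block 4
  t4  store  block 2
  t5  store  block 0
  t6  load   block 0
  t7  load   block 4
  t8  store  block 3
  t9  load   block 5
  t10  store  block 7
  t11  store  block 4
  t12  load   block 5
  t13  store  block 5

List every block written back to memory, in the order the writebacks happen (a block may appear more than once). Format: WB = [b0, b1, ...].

0: R B7 -> L3 miss  d=-]
1: R B4 -> L0 miss  d=-]
2: W B4 -> L0 hit  d=D]
3: W B4 -> L0 hit  d=D]
4: W B2 -> L2 miss  d=D]
5: W B0 -> L0 miss wb->B4  d=D]
6: R B0 -> L0 hit  d=D]
7: R B4 -> L0 miss wb->B0  d=-]
8: W B3 -> L3 miss  d=D]
9: R B5 -> L1 miss  d=-]
10: W B7 -> L3 miss wb->B3  d=D]
11: W B4 -> L0 hit  d=D]
12: R B5 -> L1 hit  d=-]
13: W B5 -> L1 hit  d=D]

WB = [4, 0, 3]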